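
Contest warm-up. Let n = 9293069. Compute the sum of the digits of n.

38

9+2+9+3+0+6+9 = 38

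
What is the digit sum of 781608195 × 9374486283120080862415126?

144

781608195 × 9374486283120080862415126 = 7327175302801745371126329973557570
Sum of its 34 digits: 144.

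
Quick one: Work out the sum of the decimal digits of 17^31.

17^31 = 139288917338851014461418017489467720433
Sum of its 39 digits: 170.

170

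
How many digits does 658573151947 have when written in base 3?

25

658573151947 in base 3 is 2022221220002120110200021, which has 25 digits.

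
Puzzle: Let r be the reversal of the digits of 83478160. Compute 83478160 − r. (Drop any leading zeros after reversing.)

Reverse of 83478160 is 6187438.
83478160 − 6187438 = 77290722

77290722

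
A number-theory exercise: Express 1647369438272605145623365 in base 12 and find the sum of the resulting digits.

137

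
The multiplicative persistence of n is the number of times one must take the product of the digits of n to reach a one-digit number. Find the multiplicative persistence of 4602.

1

4602 → 0 (1 step)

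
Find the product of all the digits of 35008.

3×5×0×0×8 = 0

0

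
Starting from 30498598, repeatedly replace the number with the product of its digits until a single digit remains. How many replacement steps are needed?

30498598 → 0 (1 step)

1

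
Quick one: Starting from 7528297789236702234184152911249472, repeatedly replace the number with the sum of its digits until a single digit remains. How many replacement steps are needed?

2

7528297789236702234184152911249472 → 153 → 9 (2 steps)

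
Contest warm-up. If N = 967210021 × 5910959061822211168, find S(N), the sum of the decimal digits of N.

112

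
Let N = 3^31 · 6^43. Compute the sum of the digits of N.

3^31 · 6^43 = 1783457082348780191073978844605586572851074301952
Sum of its 49 digits: 225.

225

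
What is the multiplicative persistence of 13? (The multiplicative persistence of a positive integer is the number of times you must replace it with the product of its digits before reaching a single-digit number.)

1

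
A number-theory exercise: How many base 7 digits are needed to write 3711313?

8

3711313 in base 7 is 43355104, which has 8 digits.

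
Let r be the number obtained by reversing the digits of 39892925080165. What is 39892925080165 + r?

96000978010058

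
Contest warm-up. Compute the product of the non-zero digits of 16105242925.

1×6×1×5×2×4×2×9×2×5 = 43200

43200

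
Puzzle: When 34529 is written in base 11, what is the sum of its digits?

19

34529 in base 11 is 23A40.
Digit sum: 2+3+10+4+0 = 19.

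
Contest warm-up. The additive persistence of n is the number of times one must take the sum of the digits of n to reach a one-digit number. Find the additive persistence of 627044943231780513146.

627044943231780513146 → 80 → 8 (2 steps)

2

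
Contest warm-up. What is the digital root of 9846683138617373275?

9+8+4+6+6+8+3+1+3+8+6+1+7+3+7+3+2+7+5 = 97
9+7 = 16
1+6 = 7

7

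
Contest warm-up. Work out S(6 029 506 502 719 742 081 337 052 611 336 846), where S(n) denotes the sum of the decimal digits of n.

132

6+0+2+9+5+0+6+5+0+2+7+1+9+7+4+2+0+8+1+3+3+7+0+5+2+6+1+1+3+3+6+8+4+6 = 132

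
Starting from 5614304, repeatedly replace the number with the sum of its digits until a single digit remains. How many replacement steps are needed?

2

5614304 → 23 → 5 (2 steps)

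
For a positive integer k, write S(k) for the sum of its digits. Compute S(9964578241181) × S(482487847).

3380

S(9964578241181) = 9+9+6+4+5+7+8+2+4+1+1+8+1 = 65.
S(482487847) = 4+8+2+4+8+7+8+4+7 = 52.
65 · 52 = 3380.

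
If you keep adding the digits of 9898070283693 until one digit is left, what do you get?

9

9+8+9+8+0+7+0+2+8+3+6+9+3 = 72
7+2 = 9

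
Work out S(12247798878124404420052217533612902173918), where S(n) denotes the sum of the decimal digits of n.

1+2+2+4+7+7+9+8+8+7+8+1+2+4+4+0+4+4+2+0+0+5+2+2+1+7+5+3+3+6+1+2+9+0+2+1+7+3+9+1+8 = 161

161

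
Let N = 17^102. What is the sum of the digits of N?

595

17^102 = 320471918733646472337466285887902445300008961450815182552400484129598510764894975638890736639985472047292802484386766908712289
Sum of its 126 digits: 595.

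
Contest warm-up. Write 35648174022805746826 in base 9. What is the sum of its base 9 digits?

90

35648174022805746826 in base 9 is 283447801360238776047.
Digit sum: 2+8+3+4+4+7+8+0+1+3+6+0+2+3+8+7+7+6+0+4+7 = 90.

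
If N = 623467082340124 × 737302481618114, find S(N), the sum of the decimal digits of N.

623467082340124 × 737302481618114 = 459683827016578443181227406136
Sum of its 30 digits: 131.

131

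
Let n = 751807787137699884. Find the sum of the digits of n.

105

7+5+1+8+0+7+7+8+7+1+3+7+6+9+9+8+8+4 = 105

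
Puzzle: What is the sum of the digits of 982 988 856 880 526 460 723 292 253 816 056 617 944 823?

207

9+8+2+9+8+8+8+5+6+8+8+0+5+2+6+4+6+0+7+2+3+2+9+2+2+5+3+8+1+6+0+5+6+6+1+7+9+4+4+8+2+3 = 207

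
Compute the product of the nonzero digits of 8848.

2048

8×8×4×8 = 2048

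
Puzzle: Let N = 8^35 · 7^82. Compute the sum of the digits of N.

479

8^35 · 7^82 = 80572868595275162479037477893934534271460405450801227096824761978771143821589120186185289771744493568
Sum of its 101 digits: 479.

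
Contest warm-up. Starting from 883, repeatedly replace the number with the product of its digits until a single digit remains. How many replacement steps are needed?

3

883 → 192 → 18 → 8 (3 steps)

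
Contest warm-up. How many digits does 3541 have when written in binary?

3541 in base 2 is 110111010101, which has 12 digits.

12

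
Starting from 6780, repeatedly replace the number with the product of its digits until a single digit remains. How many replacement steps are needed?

1

6780 → 0 (1 step)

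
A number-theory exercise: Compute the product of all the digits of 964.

216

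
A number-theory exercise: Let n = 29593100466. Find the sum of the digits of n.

2+9+5+9+3+1+0+0+4+6+6 = 45

45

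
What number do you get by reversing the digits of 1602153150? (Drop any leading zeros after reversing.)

Reversing 1602153150 gives 513512061.

513512061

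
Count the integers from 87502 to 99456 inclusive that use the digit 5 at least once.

The integers in [87502, 99456] that use the digit 5 at least once: 87502, 87503, 87504, 87505, 87506, 87507, …, 99455, 99456.
3972 qualify.

3972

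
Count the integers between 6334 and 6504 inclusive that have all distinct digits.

95

The integers in [6334, 6504] that have all distinct digits: 6340, 6341, 6342, 6345, 6347, 6348, …, 6503, 6504.
95 qualify.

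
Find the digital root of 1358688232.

1+3+5+8+6+8+8+2+3+2 = 46
4+6 = 10
1+0 = 1

1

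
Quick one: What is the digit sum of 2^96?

2^96 = 79228162514264337593543950336
Sum of its 29 digits: 127.

127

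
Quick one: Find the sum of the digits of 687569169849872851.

6+8+7+5+6+9+1+6+9+8+4+9+8+7+2+8+5+1 = 109

109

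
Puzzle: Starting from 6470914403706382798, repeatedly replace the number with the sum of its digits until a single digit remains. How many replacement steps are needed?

3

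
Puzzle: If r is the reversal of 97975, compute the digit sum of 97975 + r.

Reversal of 97975 is 57979; 97975 + 57979 = 155954.
Digit sum of 155954: 1+5+5+9+5+4 = 29.

29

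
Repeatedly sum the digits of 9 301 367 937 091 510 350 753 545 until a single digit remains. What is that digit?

2

9+3+0+1+3+6+7+9+3+7+0+9+1+5+1+0+3+5+0+7+5+3+5+4+5 = 101
1+0+1 = 2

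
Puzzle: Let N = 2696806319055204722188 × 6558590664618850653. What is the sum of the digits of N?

2696806319055204722188 × 6558590664618850653 = 17687248748440591343112770238206727388764
Sum of its 41 digits: 186.

186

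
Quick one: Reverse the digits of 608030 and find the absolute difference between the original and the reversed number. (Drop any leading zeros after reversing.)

577224

Reverse of 608030 is 30806.
|608030 − 30806| = 577224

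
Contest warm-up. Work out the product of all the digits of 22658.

960

2×2×6×5×8 = 960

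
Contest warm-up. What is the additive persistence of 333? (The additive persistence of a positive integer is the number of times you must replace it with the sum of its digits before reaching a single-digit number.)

1

333 → 9 (1 step)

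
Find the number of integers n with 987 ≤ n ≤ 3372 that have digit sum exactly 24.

38

The integers in [987, 3372] that have digit sum exactly 24: 987, 996, 1599, 1689, 1698, 1779, …, 2985, 2994.
38 qualify.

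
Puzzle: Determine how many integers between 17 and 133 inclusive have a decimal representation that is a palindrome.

12

The integers in [17, 133] that have a decimal representation that is a palindrome: 22, 33, 44, 55, 66, 77, …, 121, 131.
12 qualify.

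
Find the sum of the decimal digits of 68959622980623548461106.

110

6+8+9+5+9+6+2+2+9+8+0+6+2+3+5+4+8+4+6+1+1+0+6 = 110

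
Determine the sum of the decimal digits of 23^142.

23^142 = 23192774984369078750237734279529478056786508400568760494458054531175748781538547983737719432314390376285239093373327480102096981869490207569279694674667900572850858333516312349602671597295286129
Sum of its 194 digits: 931.

931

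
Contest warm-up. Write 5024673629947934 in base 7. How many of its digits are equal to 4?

5024673629947934 in base 7 is 3041240455443464654.
The digit 4 appears 8 times.

8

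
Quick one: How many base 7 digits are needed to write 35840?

6

35840 in base 7 is 206330, which has 6 digits.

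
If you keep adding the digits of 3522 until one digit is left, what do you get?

3+5+2+2 = 12
1+2 = 3
(Equivalently, 3522 mod 9 = 3.)

3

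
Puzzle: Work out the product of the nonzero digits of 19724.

1×9×7×2×4 = 504

504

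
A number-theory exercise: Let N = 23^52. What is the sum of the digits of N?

23^52 = 64542751082767918430897798773372060387158551764172664212787858136578721
Sum of its 71 digits: 346.

346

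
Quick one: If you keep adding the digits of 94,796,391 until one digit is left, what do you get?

3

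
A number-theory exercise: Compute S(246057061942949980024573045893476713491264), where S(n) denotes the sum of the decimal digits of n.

189

2+4+6+0+5+7+0+6+1+9+4+2+9+4+9+9+8+0+0+2+4+5+7+3+0+4+5+8+9+3+4+7+6+7+1+3+4+9+1+2+6+4 = 189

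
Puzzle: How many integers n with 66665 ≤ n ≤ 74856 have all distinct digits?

The integers in [66665, 74856] that have all distinct digits: 67012, 67013, 67014, 67015, 67018, 67019, …, 74853, 74856.
2633 qualify.

2633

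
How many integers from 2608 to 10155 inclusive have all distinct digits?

3747

The integers in [2608, 10155] that have all distinct digits: 2608, 2609, 2610, 2613, 2614, 2615, …, 9875, 9876.
3747 qualify.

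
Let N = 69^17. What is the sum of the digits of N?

69^17 = 18215225100020464195180876374789
Sum of its 32 digits: 126.

126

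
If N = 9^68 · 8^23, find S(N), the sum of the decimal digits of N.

414

9^68 · 8^23 = 45662569127502209524229635906187689973794124057838352712278889814355520640999229489152
Sum of its 86 digits: 414.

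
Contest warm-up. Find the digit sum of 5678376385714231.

76

5+6+7+8+3+7+6+3+8+5+7+1+4+2+3+1 = 76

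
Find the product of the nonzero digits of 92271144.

9×2×2×7×1×1×4×4 = 4032

4032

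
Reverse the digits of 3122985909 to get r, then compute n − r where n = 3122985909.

Reverse of 3122985909 is 9095892213.
3122985909 − 9095892213 = -5972906304

-5972906304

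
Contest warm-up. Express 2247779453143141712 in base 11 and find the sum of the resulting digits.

2247779453143141712 in base 11 is 44A111894782926943.
Digit sum: 4+4+10+1+1+1+8+9+4+7+8+2+9+2+6+9+4+3 = 92.

92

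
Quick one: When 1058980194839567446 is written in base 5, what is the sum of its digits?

50

1058980194839567446 in base 5 is 32340410123003012412124241.
Digit sum: 3+2+3+4+0+4+1+0+1+2+3+0+0+3+0+1+2+4+1+2+1+2+4+2+4+1 = 50.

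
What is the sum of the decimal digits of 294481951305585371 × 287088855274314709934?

294481951305585371 × 287088855274314709934 = 84542486299266990318330168639938775514
Sum of its 38 digits: 193.

193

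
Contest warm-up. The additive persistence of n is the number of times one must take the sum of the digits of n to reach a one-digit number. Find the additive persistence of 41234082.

41234082 → 24 → 6 (2 steps)

2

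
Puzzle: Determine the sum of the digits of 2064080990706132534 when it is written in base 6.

54

2064080990706132534 in base 6 is 234031433512420231143210.
Digit sum: 2+3+4+0+3+1+4+3+3+5+1+2+4+2+0+2+3+1+1+4+3+2+1+0 = 54.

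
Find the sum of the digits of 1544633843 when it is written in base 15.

39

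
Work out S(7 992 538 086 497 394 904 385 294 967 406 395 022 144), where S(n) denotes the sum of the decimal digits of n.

7+9+9+2+5+3+8+0+8+6+4+9+7+3+9+4+9+0+4+3+8+5+2+9+4+9+6+7+4+0+6+3+9+5+0+2+2+1+4+4 = 199

199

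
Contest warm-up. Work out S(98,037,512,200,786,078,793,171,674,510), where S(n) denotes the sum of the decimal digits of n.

9+8+0+3+7+5+1+2+2+0+0+7+8+6+0+7+8+7+9+3+1+7+1+6+7+4+5+1+0 = 124

124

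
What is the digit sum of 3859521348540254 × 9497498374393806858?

3859521348540254 × 9497498374393806858 = 36655797733699255614199556314261932
Sum of its 35 digits: 174.

174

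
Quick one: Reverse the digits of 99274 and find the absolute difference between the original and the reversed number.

Reverse of 99274 is 47299.
|99274 − 47299| = 51975

51975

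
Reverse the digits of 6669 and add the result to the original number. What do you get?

16335

Reverse of 6669 is 9666.
6669 + 9666 = 16335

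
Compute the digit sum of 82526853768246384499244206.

127

8+2+5+2+6+8+5+3+7+6+8+2+4+6+3+8+4+4+9+9+2+4+4+2+0+6 = 127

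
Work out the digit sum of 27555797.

47

2+7+5+5+5+7+9+7 = 47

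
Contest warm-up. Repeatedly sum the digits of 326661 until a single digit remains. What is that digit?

6

3+2+6+6+6+1 = 24
2+4 = 6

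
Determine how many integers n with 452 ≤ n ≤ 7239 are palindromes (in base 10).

118

The integers in [452, 7239] that are palindromes (in base 10): 454, 464, 474, 484, 494, 505, …, 7117, 7227.
118 qualify.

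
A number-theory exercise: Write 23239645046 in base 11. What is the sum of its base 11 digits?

46

23239645046 in base 11 is 99461A0322.
Digit sum: 9+9+4+6+1+10+0+3+2+2 = 46.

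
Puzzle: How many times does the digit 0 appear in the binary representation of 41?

41 in base 2 is 101001.
The digit 0 appears 3 times.

3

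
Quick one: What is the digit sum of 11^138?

712

11^138 = 515454756837996126932571164788337585897095805346561431891954236511860197695949612141555083708881756956353776212374725758948607146447183667582681
Sum of its 144 digits: 712.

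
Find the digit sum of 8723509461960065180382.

93

8+7+2+3+5+0+9+4+6+1+9+6+0+0+6+5+1+8+0+3+8+2 = 93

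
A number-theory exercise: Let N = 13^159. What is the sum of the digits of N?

13^159 = 1309160872253787942302884978620980738962119362213784309798115931978955902915523517252989395128870752946717618838415975275370176608180232161550989644043708346499302654954223063877
Sum of its 178 digits: 838.

838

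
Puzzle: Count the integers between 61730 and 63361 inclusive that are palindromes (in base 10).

16

The integers in [61730, 63361] that are palindromes (in base 10): 61816, 61916, 62026, 62126, 62226, 62326, …, 63236, 63336.
16 qualify.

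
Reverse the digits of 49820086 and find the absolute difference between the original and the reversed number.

18182808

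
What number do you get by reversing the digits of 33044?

44033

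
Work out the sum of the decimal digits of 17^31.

17^31 = 139288917338851014461418017489467720433
Sum of its 39 digits: 170.

170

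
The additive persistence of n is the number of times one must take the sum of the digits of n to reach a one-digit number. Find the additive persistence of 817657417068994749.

2

817657417068994749 → 102 → 3 (2 steps)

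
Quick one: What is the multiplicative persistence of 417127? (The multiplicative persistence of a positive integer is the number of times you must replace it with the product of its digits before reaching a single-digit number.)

417127 → 392 → 54 → 20 → 0 (4 steps)

4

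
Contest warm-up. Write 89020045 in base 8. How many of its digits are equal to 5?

3

89020045 in base 8 is 523453215.
The digit 5 appears 3 times.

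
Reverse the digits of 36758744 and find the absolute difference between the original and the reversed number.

8027019

Reverse of 36758744 is 44785763.
|36758744 − 44785763| = 8027019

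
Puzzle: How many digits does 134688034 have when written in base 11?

134688034 in base 11 is 6A034128, which has 8 digits.

8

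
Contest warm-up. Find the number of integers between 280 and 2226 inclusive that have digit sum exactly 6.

The integers in [280, 2226] that have digit sum exactly 6: 303, 312, 321, 330, 402, 411, …, 2211, 2220.
43 qualify.

43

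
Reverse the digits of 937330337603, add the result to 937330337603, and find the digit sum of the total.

40

Reversal of 937330337603 is 306733033739; 937330337603 + 306733033739 = 1244063371342.
Digit sum of 1244063371342: 1+2+4+4+0+6+3+3+7+1+3+4+2 = 40.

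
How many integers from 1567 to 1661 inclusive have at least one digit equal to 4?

18

The integers in [1567, 1661] that have at least one digit equal to 4: 1574, 1584, 1594, 1604, 1614, 1624, …, 1649, 1654.
18 qualify.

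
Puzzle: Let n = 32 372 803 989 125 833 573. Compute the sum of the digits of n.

3+2+3+7+2+8+0+3+9+8+9+1+2+5+8+3+3+5+7+3 = 91

91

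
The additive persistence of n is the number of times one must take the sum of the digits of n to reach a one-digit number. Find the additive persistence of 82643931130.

82643931130 → 40 → 4 (2 steps)

2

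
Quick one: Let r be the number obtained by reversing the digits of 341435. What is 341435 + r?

875578

Reverse of 341435 is 534143.
341435 + 534143 = 875578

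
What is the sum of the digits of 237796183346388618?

2+3+7+7+9+6+1+8+3+3+4+6+3+8+8+6+1+8 = 93

93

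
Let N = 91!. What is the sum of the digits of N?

594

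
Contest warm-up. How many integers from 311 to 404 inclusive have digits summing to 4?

1

The integers in [311, 404] that have digits summing to 4: 400.
1 qualifies.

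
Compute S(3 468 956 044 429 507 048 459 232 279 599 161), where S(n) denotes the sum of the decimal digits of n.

3+4+6+8+9+5+6+0+4+4+4+2+9+5+0+7+0+4+8+4+5+9+2+3+2+2+7+9+5+9+9+1+6+1 = 162

162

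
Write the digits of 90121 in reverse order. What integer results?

Reversing 90121 gives 12109.

12109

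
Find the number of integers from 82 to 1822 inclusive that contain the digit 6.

The integers in [82, 1822] that contain the digit 6: 86, 96, 106, 116, 126, 136, …, 1806, 1816.
489 qualify.

489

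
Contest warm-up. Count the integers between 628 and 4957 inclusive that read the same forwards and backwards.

76

The integers in [628, 4957] that read the same forwards and backwards: 636, 646, 656, 666, 676, 686, …, 4774, 4884.
76 qualify.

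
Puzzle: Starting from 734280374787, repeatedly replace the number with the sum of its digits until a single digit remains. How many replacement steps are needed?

734280374787 → 60 → 6 (2 steps)

2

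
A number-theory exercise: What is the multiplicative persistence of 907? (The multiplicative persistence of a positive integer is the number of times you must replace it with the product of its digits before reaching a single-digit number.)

1

907 → 0 (1 step)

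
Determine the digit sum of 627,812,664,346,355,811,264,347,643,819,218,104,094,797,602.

195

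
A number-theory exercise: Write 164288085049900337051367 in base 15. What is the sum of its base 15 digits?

164288085049900337051367 in base 15 is 7626CC9880B83875D57C.
Digit sum: 7+6+2+6+12+12+9+8+8+0+11+8+3+8+7+5+13+5+7+12 = 149.

149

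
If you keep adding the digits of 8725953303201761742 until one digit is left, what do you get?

8+7+2+5+9+5+3+3+0+3+2+0+1+7+6+1+7+4+2 = 75
7+5 = 12
1+2 = 3

3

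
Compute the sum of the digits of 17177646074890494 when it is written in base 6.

17177646074890494 in base 6 is 441045445355515112050.
Digit sum: 4+4+1+0+4+5+4+4+5+3+5+5+5+1+5+1+1+2+0+5+0 = 64.

64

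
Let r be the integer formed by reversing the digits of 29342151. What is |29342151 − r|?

Reverse of 29342151 is 15124392.
|29342151 − 15124392| = 14217759

14217759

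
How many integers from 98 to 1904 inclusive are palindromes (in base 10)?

100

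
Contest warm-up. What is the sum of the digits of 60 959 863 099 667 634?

96

6+0+9+5+9+8+6+3+0+9+9+6+6+7+6+3+4 = 96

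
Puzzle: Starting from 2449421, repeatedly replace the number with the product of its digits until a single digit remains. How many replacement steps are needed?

2

2449421 → 2304 → 0 (2 steps)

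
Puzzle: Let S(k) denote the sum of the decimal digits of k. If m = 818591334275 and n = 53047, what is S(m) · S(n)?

1064

S(818591334275) = 8+1+8+5+9+1+3+3+4+2+7+5 = 56.
S(53047) = 5+3+0+4+7 = 19.
56 · 19 = 1064.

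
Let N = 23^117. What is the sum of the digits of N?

719

23^117 = 2099697900880111780612874579046384971121280921205556667872438286436289288241533475908372710840807983799864713718934796766070341262407620554769043038216722154103
Sum of its 160 digits: 719.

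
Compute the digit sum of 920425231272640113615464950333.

9+2+0+4+2+5+2+3+1+2+7+2+6+4+0+1+1+3+6+1+5+4+6+4+9+5+0+3+3+3 = 103

103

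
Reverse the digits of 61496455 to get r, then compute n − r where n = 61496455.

Reverse of 61496455 is 55469416.
61496455 − 55469416 = 6027039

6027039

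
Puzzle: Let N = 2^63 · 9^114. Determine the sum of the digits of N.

612

2^63 · 9^114 = 56044861842673969632785492925753711900936626463413421939169234425990663293192366630198151870844067699238716752397311248577855488
Sum of its 128 digits: 612.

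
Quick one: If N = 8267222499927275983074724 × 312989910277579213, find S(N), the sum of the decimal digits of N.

8267222499927275983074724 × 312989910277579213 = 2587557228497022231713425212650523208112212
Sum of its 43 digits: 148.

148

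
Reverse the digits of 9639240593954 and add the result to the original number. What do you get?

Reverse of 9639240593954 is 4593950429369.
9639240593954 + 4593950429369 = 14233191023323

14233191023323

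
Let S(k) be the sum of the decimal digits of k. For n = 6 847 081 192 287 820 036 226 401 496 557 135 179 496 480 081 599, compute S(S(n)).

First digit sum: 222.
2+2+2 = 6.

6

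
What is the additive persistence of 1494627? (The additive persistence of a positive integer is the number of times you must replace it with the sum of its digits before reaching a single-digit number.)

2

1494627 → 33 → 6 (2 steps)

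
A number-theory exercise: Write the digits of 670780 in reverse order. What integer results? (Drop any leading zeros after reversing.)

Reversing 670780 gives 87076.

87076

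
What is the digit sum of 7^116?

7^116 = 107491133273364962952069061813066382187293269586047291924731611172814599515750702733702892834629601
Sum of its 99 digits: 427.

427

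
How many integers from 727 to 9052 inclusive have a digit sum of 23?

402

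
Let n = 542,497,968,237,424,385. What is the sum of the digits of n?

92

5+4+2+4+9+7+9+6+8+2+3+7+4+2+4+3+8+5 = 92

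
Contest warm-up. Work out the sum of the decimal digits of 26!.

81

26! = 403291461126605635584000000
Sum of its 27 digits: 81.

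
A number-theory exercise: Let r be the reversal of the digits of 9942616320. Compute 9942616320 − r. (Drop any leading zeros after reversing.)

Reverse of 9942616320 is 236162499.
9942616320 − 236162499 = 9706453821

9706453821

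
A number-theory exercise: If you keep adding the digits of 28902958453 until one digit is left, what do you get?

1

2+8+9+0+2+9+5+8+4+5+3 = 55
5+5 = 10
1+0 = 1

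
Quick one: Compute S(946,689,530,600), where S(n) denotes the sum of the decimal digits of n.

9+4+6+6+8+9+5+3+0+6+0+0 = 56

56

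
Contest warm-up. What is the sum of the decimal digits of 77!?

77! = 145183092028285869634070784086308284983740379224208358846781574688061991349156420080065207861248000000000000000000
Sum of its 114 digits: 432.

432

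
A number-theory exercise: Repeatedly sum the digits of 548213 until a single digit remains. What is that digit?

5

5+4+8+2+1+3 = 23
2+3 = 5
(Equivalently, 548213 mod 9 = 5.)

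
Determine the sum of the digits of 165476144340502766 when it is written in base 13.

86

165476144340502766 in base 13 is 33047445BBA7B204.
Digit sum: 3+3+0+4+7+4+4+5+11+11+10+7+11+2+0+4 = 86.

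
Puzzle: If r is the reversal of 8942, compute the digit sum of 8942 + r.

Reversal of 8942 is 2498; 8942 + 2498 = 11440.
Digit sum of 11440: 1+1+4+4+0 = 10.

10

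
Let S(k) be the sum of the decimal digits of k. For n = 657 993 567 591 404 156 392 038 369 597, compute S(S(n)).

First digit sum: 156.
1+5+6 = 12.

12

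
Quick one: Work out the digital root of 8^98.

1

The digital root of n equals n mod 9 (or 9 when 9 | n), so we need 8^98 mod 9.
8^98 ≡ 1 (mod 9), so the digital root is 1.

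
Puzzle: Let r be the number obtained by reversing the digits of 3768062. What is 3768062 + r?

6376735

Reverse of 3768062 is 2608673.
3768062 + 2608673 = 6376735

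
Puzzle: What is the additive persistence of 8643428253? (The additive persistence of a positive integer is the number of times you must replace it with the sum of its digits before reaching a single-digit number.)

2

8643428253 → 45 → 9 (2 steps)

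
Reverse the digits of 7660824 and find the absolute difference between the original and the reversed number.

Reverse of 7660824 is 4280667.
|7660824 − 4280667| = 3380157

3380157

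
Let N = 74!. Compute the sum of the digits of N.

378

74! = 330788544151938641225953028221253782145683251820934971170611926835411235700971565459250872320000000000000000
Sum of its 108 digits: 378.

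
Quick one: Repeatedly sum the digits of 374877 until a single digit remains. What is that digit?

9

3+7+4+8+7+7 = 36
3+6 = 9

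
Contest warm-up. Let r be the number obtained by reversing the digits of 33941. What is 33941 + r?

Reverse of 33941 is 14933.
33941 + 14933 = 48874

48874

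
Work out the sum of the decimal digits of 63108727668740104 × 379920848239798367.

161

63108727668740104 × 379920848239798367 = 23976321347242173241699785886610168
Sum of its 35 digits: 161.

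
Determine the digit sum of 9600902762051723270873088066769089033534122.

176

9+6+0+0+9+0+2+7+6+2+0+5+1+7+2+3+2+7+0+8+7+3+0+8+8+0+6+6+7+6+9+0+8+9+0+3+3+5+3+4+1+2+2 = 176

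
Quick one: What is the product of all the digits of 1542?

40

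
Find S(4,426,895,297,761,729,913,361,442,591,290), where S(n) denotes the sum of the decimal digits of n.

147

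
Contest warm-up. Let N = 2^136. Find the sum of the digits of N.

2^136 = 87112285931760246646623899502532662132736
Sum of its 41 digits: 178.

178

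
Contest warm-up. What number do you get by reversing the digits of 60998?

89906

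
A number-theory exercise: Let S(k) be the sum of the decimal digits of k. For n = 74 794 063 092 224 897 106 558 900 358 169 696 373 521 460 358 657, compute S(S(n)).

10

First digit sum: 235.
2+3+5 = 10.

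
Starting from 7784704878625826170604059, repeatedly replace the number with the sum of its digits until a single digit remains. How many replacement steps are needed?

2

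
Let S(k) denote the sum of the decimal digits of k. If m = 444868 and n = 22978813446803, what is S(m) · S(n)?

2210

S(444868) = 4+4+4+8+6+8 = 34.
S(22978813446803) = 2+2+9+7+8+8+1+3+4+4+6+8+0+3 = 65.
34 · 65 = 2210.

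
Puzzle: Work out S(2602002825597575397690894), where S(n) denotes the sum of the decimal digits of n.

120

2+6+0+2+0+0+2+8+2+5+5+9+7+5+7+5+3+9+7+6+9+0+8+9+4 = 120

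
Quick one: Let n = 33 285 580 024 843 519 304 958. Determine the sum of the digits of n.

3+3+2+8+5+5+8+0+0+2+4+8+4+3+5+1+9+3+0+4+9+5+8 = 99

99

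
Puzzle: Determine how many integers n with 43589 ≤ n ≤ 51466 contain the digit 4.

The integers in [43589, 51466] that contain the digit 4: 43589, 43590, 43591, 43592, 43593, 43594, …, 51465, 51466.
6825 qualify.

6825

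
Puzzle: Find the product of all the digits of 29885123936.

5598720

2×9×8×8×5×1×2×3×9×3×6 = 5598720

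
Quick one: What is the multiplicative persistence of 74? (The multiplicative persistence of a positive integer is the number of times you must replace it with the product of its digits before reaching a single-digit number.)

74 → 28 → 16 → 6 (3 steps)

3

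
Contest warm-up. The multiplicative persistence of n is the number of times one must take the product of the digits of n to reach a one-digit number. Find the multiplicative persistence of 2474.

3

2474 → 224 → 16 → 6 (3 steps)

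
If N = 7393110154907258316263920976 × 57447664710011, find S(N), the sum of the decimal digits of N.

187

7393110154907258316263920976 × 57447664710011 = 424716913343289661109792851940662860090736
Sum of its 42 digits: 187.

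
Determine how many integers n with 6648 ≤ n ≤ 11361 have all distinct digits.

2016

The integers in [6648, 11361] that have all distinct digits: 6701, 6702, 6703, 6704, 6705, 6708, …, 10986, 10987.
2016 qualify.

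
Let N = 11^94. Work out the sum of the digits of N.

466

11^94 = 77787964060070582859513938114971128717917876946029329123560958680818697236800243835465535478292041
Sum of its 98 digits: 466.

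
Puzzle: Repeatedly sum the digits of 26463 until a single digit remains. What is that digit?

3

2+6+4+6+3 = 21
2+1 = 3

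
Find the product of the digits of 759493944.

4898880

7×5×9×4×9×3×9×4×4 = 4898880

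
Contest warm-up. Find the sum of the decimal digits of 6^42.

6^42 = 481229803398374426442198455156736
Sum of its 33 digits: 153.

153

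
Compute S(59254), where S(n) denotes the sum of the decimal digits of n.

5+9+2+5+4 = 25

25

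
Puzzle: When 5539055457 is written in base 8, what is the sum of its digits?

5539055457 in base 8 is 51211643541.
Digit sum: 5+1+2+1+1+6+4+3+5+4+1 = 33.

33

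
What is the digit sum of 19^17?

118

19^17 = 5480386857784802185939
Sum of its 22 digits: 118.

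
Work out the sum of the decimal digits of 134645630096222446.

67

1+3+4+6+4+5+6+3+0+0+9+6+2+2+2+4+4+6 = 67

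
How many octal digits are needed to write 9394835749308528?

9394835749308528 in base 8 is 413010664743704160, which has 18 digits.

18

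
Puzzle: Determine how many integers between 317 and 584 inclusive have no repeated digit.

192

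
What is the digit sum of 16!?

63

16! = 20922789888000
Sum of its 14 digits: 63.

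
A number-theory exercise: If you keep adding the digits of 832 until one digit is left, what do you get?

4

8+3+2 = 13
1+3 = 4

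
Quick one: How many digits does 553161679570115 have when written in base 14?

13

553161679570115 in base 14 is 9A8524D559067, which has 13 digits.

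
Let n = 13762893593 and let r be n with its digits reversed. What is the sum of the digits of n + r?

Reversal of 13762893593 is 39539826731; 13762893593 + 39539826731 = 53302720324.
Digit sum of 53302720324: 5+3+3+0+2+7+2+0+3+2+4 = 31.

31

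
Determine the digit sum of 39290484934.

55

3+9+2+9+0+4+8+4+9+3+4 = 55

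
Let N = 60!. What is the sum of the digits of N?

60! = 8320987112741390144276341183223364380754172606361245952449277696409600000000000000
Sum of its 82 digits: 288.

288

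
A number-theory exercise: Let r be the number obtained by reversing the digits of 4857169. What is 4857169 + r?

14474753

Reverse of 4857169 is 9617584.
4857169 + 9617584 = 14474753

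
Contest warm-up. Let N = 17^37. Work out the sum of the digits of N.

197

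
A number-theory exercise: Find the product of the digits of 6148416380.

6×1×4×8×4×1×6×3×8×0 = 0

0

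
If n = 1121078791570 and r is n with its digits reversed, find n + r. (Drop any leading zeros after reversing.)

Reverse of 1121078791570 is 751978701211.
1121078791570 + 751978701211 = 1873057492781

1873057492781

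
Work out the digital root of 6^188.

The digital root of n equals n mod 9 (or 9 when 9 | n), so we need 6^188 mod 9.
6^188 ≡ 0 (mod 9), so the digital root is 9.

9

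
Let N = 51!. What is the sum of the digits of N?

51! = 1551118753287382280224243016469303211063259720016986112000000000000
Sum of its 67 digits: 198.

198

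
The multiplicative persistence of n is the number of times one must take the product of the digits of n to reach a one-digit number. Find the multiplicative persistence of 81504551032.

81504551032 → 0 (1 step)

1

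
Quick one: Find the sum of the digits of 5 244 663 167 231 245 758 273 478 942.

127

5+2+4+4+6+6+3+1+6+7+2+3+1+2+4+5+7+5+8+2+7+3+4+7+8+9+4+2 = 127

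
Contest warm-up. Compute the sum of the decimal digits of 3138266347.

3+1+3+8+2+6+6+3+4+7 = 43

43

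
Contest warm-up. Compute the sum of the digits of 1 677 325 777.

1+6+7+7+3+2+5+7+7+7 = 52

52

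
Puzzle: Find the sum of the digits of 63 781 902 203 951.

56

6+3+7+8+1+9+0+2+2+0+3+9+5+1 = 56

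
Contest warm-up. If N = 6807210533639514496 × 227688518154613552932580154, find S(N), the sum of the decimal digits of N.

215

6807210533639514496 × 227688518154613552932580154 = 1549923679170857207999847199554010401164912384
Sum of its 46 digits: 215.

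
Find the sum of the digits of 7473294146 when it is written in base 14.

7473294146 in base 14 is 50C75D9AA.
Digit sum: 5+0+12+7+5+13+9+10+10 = 71.

71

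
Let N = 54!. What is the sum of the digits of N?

261

54! = 230843697339241380472092742683027581083278564571807941132288000000000000
Sum of its 72 digits: 261.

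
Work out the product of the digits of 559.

225

5×5×9 = 225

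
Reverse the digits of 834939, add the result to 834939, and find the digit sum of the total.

36

Reversal of 834939 is 939438; 834939 + 939438 = 1774377.
Digit sum of 1774377: 1+7+7+4+3+7+7 = 36.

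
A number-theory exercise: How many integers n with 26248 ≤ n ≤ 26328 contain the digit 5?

The integers in [26248, 26328] that contain the digit 5: 26250, 26251, 26252, 26253, 26254, 26255, …, 26315, 26325.
17 qualify.

17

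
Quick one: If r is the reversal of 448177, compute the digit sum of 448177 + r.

8

Reversal of 448177 is 771844; 448177 + 771844 = 1220021.
Digit sum of 1220021: 1+2+2+0+0+2+1 = 8.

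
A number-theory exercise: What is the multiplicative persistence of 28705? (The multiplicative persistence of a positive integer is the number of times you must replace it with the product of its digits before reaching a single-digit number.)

1

28705 → 0 (1 step)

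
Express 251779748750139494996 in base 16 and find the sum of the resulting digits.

251779748750139494996 in base 16 is DA6255B80812A9254.
Digit sum: 13+10+6+2+5+5+11+8+0+8+1+2+10+9+2+5+4 = 101.

101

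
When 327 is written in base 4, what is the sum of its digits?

6

327 in base 4 is 11013.
Digit sum: 1+1+0+1+3 = 6.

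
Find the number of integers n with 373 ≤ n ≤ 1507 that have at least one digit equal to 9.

302

The integers in [373, 1507] that have at least one digit equal to 9: 379, 389, 390, 391, 392, 393, …, 1498, 1499.
302 qualify.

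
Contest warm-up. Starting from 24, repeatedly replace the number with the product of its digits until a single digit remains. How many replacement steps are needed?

1

24 → 8 (1 step)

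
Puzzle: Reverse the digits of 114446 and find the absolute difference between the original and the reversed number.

529965

Reverse of 114446 is 644411.
|114446 − 644411| = 529965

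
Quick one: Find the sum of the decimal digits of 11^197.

1004

11^197 = 14267864497405095733447186055252564542342841773177143862714135658180034907347777165669887803105397864865425849164839252403783522440199784387682878619338889847653926337839652018288271666135359988487083372571
Sum of its 206 digits: 1004.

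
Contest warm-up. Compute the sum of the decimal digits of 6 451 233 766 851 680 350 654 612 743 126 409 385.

6+4+5+1+2+3+3+7+6+6+8+5+1+6+8+0+3+5+0+6+5+4+6+1+2+7+4+3+1+2+6+4+0+9+3+8+5 = 155

155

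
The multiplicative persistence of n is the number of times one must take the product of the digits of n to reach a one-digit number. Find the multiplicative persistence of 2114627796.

2114627796 → 254016 → 0 (2 steps)

2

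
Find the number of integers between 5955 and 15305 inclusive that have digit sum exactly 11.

295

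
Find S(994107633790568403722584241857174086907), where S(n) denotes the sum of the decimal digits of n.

181

9+9+4+1+0+7+6+3+3+7+9+0+5+6+8+4+0+3+7+2+2+5+8+4+2+4+1+8+5+7+1+7+4+0+8+6+9+0+7 = 181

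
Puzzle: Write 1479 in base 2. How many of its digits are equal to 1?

1479 in base 2 is 10111000111.
The digit 1 appears 7 times.

7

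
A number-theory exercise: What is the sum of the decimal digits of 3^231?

3^231 = 164062694609488086547539746812648575659318856476507740436897453222447961474036515706307096943652603236842951947
Sum of its 111 digits: 531.

531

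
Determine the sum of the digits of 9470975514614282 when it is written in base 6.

37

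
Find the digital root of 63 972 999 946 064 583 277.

7

6+3+9+7+2+9+9+9+9+4+6+0+6+4+5+8+3+2+7+7 = 115
1+1+5 = 7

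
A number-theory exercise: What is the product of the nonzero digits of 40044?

64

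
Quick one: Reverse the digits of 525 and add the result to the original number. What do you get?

1050

Reverse of 525 is 525.
525 + 525 = 1050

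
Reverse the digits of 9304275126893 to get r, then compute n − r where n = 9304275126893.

5318059402854

Reverse of 9304275126893 is 3986215724039.
9304275126893 − 3986215724039 = 5318059402854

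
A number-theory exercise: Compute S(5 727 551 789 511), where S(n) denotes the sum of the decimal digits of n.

63

5+7+2+7+5+5+1+7+8+9+5+1+1 = 63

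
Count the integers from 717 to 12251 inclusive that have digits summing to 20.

The integers in [717, 12251] that have digits summing to 20: 749, 758, 767, 776, 785, 794, …, 12188, 12197.
723 qualify.

723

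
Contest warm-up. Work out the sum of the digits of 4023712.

4+0+2+3+7+1+2 = 19

19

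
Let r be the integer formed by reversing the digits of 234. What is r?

432

Reversing 234 gives 432.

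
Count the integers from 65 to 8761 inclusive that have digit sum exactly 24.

321

The integers in [65, 8761] that have digit sum exactly 24: 699, 789, 798, 879, 888, 897, …, 8745, 8754.
321 qualify.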